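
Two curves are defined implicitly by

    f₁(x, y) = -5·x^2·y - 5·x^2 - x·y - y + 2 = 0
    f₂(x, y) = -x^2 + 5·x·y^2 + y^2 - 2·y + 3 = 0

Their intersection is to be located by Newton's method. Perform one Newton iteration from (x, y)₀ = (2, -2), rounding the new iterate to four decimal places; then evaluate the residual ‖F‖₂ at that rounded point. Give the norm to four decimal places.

At (2, -2): F = (28.0000, 47.0000).
Jacobian J = [[-10·x·y - 10·x - y, -5·x^2 - x - 1], [-2·x + 5·y^2, 10·x·y + 2·y - 2]].
At the point, J = [[22.0000, -23.0000], [16.0000, -46.0000]] (det J = -644.0000).
Solving J·Δ = −F gives Δ = (-0.3214, 0.9099).
Then the next iterate is (x, y)₁ = (1.6786, -1.0901).
Re-evaluating at (1.6786, -1.0901): F = (6.189315, 13.524373), so ‖F‖₂ = 14.8733.

14.8733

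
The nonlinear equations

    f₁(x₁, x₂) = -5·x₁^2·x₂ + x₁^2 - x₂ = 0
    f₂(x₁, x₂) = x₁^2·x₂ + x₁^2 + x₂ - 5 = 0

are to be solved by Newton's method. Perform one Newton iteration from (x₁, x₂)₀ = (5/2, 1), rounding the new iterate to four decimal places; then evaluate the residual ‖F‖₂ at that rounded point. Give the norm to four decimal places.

6.6449

At (5/2, 1): F = (-26.0000, 8.5000).
Jacobian J = [[-10·x₁·x₂ + 2·x₁, -5·x₁^2 - 1], [2·x₁·x₂ + 2·x₁, x₁^2 + 1]].
At the point, J = [[-20.0000, -32.2500], [10.0000, 7.2500]] (det J = 177.5000).
Solving J·Δ = −F gives Δ = (-0.4824, -0.5070).
Then the next iterate is (x₁, x₂)₁ = (2.0176, 0.4930).
Re-evaluating at (2.0176, 0.4930): F = (-6.456590, 1.570570), so ‖F‖₂ = 6.6449.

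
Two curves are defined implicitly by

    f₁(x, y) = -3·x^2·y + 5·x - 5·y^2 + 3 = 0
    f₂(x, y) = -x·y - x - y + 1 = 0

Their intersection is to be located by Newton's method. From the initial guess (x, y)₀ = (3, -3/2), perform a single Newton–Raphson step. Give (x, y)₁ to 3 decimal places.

(1.844, -0.644)

At (3, -3/2): F = (47.250, 4.000).
Jacobian J = [[-6·x·y + 5, -3·x^2 - 10·y], [-y - 1, -x - 1]].
At the point, J = [[32.000, -12.000], [0.500, -4.000]] (det J = -122.000).
Solving J·Δ = −F gives Δ = (-1.156, 0.856).
Then the next iterate is (x, y)₁ = (1.844, -0.644).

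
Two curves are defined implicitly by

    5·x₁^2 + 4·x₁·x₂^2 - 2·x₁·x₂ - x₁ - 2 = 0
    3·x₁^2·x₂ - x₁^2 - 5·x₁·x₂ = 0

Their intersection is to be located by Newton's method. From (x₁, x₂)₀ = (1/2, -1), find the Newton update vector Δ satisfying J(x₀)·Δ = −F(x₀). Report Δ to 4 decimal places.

(0.3550, 1.0600)

At (1/2, -1): F = (1.7500, 1.5000).
Jacobian J = [[10·x₁ + 4·x₂^2 - 2·x₂ - 1, 8·x₁·x₂ - 2·x₁], [6·x₁·x₂ - 2·x₁ - 5·x₂, 3·x₁^2 - 5·x₁]].
At the point, J = [[10.0000, -5.0000], [1.0000, -1.7500]] (det J = -12.5000).
Solving J·Δ = −F gives Δ = (0.3550, 1.0600).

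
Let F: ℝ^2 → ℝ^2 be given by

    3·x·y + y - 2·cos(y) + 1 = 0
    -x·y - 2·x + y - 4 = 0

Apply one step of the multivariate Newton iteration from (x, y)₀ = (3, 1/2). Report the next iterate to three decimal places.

At (3, 1/2): F = (4.24483, -11.000).
Jacobian J = [[3·y, 3·x + 2·sin(y) + 1], [-y - 2, -x + 1]].
At the point, J = [[1.500, 10.95885], [-2.500, -2.000]] (det J = 24.39713).
Solving J·Δ = −F gives Δ = (-4.593, 0.241).
Then the next iterate is (x, y)₁ = (-1.593, 0.741).

(-1.593, 0.741)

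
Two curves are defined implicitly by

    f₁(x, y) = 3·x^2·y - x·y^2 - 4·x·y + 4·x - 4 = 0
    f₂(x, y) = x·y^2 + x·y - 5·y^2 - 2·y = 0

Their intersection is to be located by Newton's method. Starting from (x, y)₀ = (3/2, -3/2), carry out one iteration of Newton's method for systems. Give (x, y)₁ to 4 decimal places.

At (3/2, -3/2): F = (-2.5000, -7.1250).
Jacobian J = [[6·x·y - y^2 - 4·y + 4, 3·x^2 - 2·x·y - 4·x], [y^2 + y, 2·x·y + x - 10·y - 2]].
At the point, J = [[-5.7500, 5.2500], [0.7500, 10.0000]] (det J = -61.4375).
Solving J·Δ = −F gives Δ = (0.2019, 0.6974).
Then the next iterate is (x, y)₁ = (1.7019, -0.8026).

(1.7019, -0.8026)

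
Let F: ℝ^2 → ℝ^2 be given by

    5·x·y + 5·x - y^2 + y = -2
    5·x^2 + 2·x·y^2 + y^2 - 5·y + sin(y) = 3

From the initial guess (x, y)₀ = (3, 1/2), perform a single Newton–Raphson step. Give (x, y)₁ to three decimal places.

At (3, 1/2): F = (24.750, 41.72943).
Jacobian J = [[5·y + 5, 5·x - 2·y + 1], [10·x + 2·y^2, 4·x·y + 2·y + cos(y) - 5]].
At the point, J = [[7.500, 15.000], [30.500, 2.87758]] (det J = -435.91813).
Solving J·Δ = −F gives Δ = (-1.273, -1.014).
Then the next iterate is (x, y)₁ = (1.727, -0.514).

(1.727, -0.514)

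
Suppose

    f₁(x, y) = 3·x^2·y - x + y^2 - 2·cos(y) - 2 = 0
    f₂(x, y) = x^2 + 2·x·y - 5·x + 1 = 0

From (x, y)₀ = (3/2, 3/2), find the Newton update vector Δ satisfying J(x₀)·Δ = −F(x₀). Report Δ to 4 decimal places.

(-0.9033, 0.2178)

At (3/2, 3/2): F = (8.733526, 0.2500).
Jacobian J = [[6·x·y - 1, 3·x^2 + 2·y + 2·sin(y)], [2·x + 2·y - 5, 2·x]].
At the point, J = [[12.5000, 11.744990], [1.0000, 3.0000]] (det J = 25.755010).
Solving J·Δ = −F gives Δ = (-0.9033, 0.2178).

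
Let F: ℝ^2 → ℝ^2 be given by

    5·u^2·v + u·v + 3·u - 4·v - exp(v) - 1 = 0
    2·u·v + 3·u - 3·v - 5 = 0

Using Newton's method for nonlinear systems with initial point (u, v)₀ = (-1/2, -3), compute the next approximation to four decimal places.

At (-1/2, -3): F = (7.200213, 5.5000).
Jacobian J = [[10·u·v + v + 3, 5·u^2 + u - exp(v) - 4], [2·v + 3, 2·u - 3]].
At the point, J = [[15.0000, -3.299787], [-3.0000, -4.0000]] (det J = -69.899361).
Solving J·Δ = −F gives Δ = (-0.1524, 1.4893).
Then the next iterate is (u, v)₁ = (-0.6524, -1.5107).

(-0.6524, -1.5107)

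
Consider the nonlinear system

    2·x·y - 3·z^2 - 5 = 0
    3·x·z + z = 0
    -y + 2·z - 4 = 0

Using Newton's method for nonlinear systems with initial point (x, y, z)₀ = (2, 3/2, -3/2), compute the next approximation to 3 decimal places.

At (2, 3/2, -3/2): F = (-5.750, -10.500, -8.500).
Jacobian J = [[2·y, 2·x, -6·z], [3·z, 0, 3·x + 1], [0, -1, 2]].
At the point, J = [[3.000, 4.000, 9.000], [-4.500, 0.000, 7.000], [0.000, -1.000, 2.000]] (det J = 97.500).
Solving J·Δ = −F gives Δ = (1.023, -4.185, 2.158).
Then the next iterate is (x, y, z)₁ = (3.023, -2.685, 0.658).

(3.023, -2.685, 0.658)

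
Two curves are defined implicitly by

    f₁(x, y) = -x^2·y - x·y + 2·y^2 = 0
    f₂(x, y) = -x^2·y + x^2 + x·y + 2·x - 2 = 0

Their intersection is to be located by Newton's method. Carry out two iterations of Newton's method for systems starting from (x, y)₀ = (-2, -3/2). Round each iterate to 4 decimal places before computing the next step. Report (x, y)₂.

(-2.2646, -0.0216)

At (-2, -3/2): F = (7.5000, 7.0000).
Jacobian J = [[-2·x·y - y, -x^2 - x + 4·y], [-2·x·y + 2·x + y + 2, -x^2 + x]].
At the point, J = [[-4.5000, -8.0000], [-9.5000, -6.0000]] (det J = -49.0000).
Solving J·Δ = −F gives Δ = (0.2245, 0.8112).
Then the next iterate is (x, y)₁ = (-1.7755, -0.6888).
Round to (-1.7755, -0.6888) and repeat: F = (1.897300, 0.995738), J = [[-1.757129, -4.132100], [-4.685729, -4.927900]].
Δ = (-0.4891, 0.6672), so (x, y)₂ = (-2.2646, -0.0216).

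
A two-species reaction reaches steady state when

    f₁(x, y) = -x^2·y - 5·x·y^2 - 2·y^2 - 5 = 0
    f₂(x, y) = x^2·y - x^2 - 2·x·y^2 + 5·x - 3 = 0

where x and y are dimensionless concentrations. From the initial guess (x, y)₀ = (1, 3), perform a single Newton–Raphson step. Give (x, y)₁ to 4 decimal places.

At (1, 3): F = (-71.0000, -14.0000).
Jacobian J = [[-2·x·y - 5·y^2, -x^2 - 10·x·y - 4·y], [2·x·y - 2·x - 2·y^2 + 5, x^2 - 4·x·y]].
At the point, J = [[-51.0000, -43.0000], [-9.0000, -11.0000]] (det J = 174.0000).
Solving J·Δ = −F gives Δ = (-1.0287, -0.4310).
Then the next iterate is (x, y)₁ = (-0.0287, 2.5690).

(-0.0287, 2.5690)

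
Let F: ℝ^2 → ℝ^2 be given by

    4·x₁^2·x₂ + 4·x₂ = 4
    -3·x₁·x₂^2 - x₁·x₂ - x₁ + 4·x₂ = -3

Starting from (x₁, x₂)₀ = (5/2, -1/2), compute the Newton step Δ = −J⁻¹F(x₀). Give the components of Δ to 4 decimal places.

(-1.9512, -0.0349)

At (5/2, -1/2): F = (-18.5000, -2.1250).
Jacobian J = [[8·x₁·x₂, 4·x₁^2 + 4], [-3·x₂^2 - x₂ - 1, -6·x₁·x₂ - x₁ + 4]].
At the point, J = [[-10.0000, 29.0000], [-1.2500, 9.0000]] (det J = -53.7500).
Solving J·Δ = −F gives Δ = (-1.9512, -0.0349).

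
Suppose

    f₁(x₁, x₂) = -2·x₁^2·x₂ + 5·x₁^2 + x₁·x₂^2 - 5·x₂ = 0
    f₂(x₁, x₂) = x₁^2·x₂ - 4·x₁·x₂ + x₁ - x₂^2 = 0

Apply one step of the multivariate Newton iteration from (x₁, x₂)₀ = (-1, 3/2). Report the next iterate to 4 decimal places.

At (-1, 3/2): F = (-7.7500, 4.2500).
Jacobian J = [[-4·x₁·x₂ + 10·x₁ + x₂^2, -2·x₁^2 + 2·x₁·x₂ - 5], [2·x₁·x₂ - 4·x₂ + 1, x₁^2 - 4·x₁ - 2·x₂]].
At the point, J = [[-1.7500, -10.0000], [-8.0000, 2.0000]] (det J = -83.5000).
Solving J·Δ = −F gives Δ = (0.3234, -0.8316).
Then the next iterate is (x₁, x₂)₁ = (-0.6766, 0.6684).

(-0.6766, 0.6684)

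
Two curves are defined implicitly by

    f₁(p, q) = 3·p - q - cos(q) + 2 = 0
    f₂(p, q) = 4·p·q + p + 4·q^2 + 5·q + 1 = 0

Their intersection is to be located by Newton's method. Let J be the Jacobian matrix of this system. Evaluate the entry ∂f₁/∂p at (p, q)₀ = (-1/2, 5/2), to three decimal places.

∂f₁/∂p = 3.
At (-1/2, 5/2) this is 3.000.

3.000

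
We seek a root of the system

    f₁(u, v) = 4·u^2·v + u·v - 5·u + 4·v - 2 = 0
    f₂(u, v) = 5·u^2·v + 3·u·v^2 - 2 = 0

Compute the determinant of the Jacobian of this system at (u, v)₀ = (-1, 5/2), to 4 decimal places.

268.7500

J = [[8·u·v + v - 5, 4·u^2 + u + 4], [10·u·v + 3·v^2, 5·u^2 + 6·u·v]].
At the point, J = [[-22.5000, 7.0000], [-6.2500, -10.0000]].
det J = 268.7500.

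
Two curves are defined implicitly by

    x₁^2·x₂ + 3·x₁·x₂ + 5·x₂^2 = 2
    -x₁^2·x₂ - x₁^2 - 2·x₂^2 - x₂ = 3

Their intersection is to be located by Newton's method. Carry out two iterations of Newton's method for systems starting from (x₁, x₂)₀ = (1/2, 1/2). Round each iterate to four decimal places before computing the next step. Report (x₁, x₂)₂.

(-3.0238, 3.1658)

At (1/2, 1/2): F = (0.1250, -4.3750).
Jacobian J = [[2·x₁·x₂ + 3·x₂, x₁^2 + 3·x₁ + 10·x₂], [-2·x₁·x₂ - 2·x₁, -x₁^2 - 4·x₂ - 1]].
At the point, J = [[2.0000, 6.7500], [-1.5000, -3.2500]] (det J = 3.6250).
Solving J·Δ = −F gives Δ = (-8.0345, 2.3621).
Then the next iterate is (x₁, x₂)₁ = (-7.5345, 2.8621).
Round to (-7.5345, 2.8621) and repeat: F = (136.742273, -241.491691), J = [[-34.542685, 62.786190], [58.197985, -69.217090]].
Δ = (4.5107, 0.3037), so (x₁, x₂)₂ = (-3.0238, 3.1658).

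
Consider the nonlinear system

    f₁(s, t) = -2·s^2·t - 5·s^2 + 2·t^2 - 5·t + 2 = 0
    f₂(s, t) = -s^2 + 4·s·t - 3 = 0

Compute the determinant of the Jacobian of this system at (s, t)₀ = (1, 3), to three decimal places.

-138.000

J = [[-4·s·t - 10·s, -2·s^2 + 4·t - 5], [-2·s + 4·t, 4·s]].
At the point, J = [[-22.000, 5.000], [10.000, 4.000]].
det J = -138.000.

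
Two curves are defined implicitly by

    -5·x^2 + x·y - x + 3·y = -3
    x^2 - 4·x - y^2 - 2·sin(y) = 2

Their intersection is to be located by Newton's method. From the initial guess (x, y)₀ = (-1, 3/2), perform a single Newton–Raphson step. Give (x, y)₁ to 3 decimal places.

At (-1, 3/2): F = (2.000, -1.24499).
Jacobian J = [[-10·x + y - 1, x + 3], [2·x - 4, -2·y - 2·cos(y)]].
At the point, J = [[10.500, 2.000], [-6.000, -3.14147]] (det J = -20.98548).
Solving J·Δ = −F gives Δ = (-0.181, -0.051).
Then the next iterate is (x, y)₁ = (-1.181, 1.449).

(-1.181, 1.449)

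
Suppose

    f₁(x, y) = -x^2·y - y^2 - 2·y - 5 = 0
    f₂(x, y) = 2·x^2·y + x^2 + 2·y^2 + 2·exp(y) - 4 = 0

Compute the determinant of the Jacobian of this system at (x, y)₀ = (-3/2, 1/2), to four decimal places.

-16.8038

J = [[-2·x·y, -x^2 - 2·y - 2], [4·x·y + 2·x, 2·x^2 + 4·y + 2·exp(y)]].
At the point, J = [[1.5000, -5.2500], [-6.0000, 9.797443]].
det J = -16.8038.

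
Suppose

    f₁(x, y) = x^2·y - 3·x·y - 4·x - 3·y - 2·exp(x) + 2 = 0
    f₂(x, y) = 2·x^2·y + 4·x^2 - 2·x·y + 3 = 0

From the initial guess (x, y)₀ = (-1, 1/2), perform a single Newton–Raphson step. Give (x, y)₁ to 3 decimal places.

(-0.217, 0.404)

At (-1, 1/2): F = (5.76424, 9.000).
Jacobian J = [[2·x·y - 3·y - 2·exp(x) - 4, x^2 - 3·x - 3], [4·x·y + 8·x - 2·y, 2·x^2 - 2·x]].
At the point, J = [[-7.23576, 1.000], [-11.000, 4.000]] (det J = -17.94304).
Solving J·Δ = −F gives Δ = (0.783, -0.096).
Then the next iterate is (x, y)₁ = (-0.217, 0.404).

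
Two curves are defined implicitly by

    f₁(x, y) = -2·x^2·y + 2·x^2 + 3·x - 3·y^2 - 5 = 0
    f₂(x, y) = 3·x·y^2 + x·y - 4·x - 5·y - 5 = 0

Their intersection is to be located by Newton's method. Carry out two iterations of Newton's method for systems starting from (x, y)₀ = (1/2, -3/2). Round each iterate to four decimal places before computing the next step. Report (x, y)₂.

(1.1510, -1.2065)

At (1/2, -3/2): F = (-9.0000, 3.1250).
Jacobian J = [[-4·x·y + 4·x + 3, -2·x^2 - 6·y], [3·y^2 + y - 4, 6·x·y + x - 5]].
At the point, J = [[8.0000, 8.5000], [1.2500, -9.0000]] (det J = -82.6250).
Solving J·Δ = −F gives Δ = (0.6589, 0.4387).
Then the next iterate is (x, y)₁ = (1.1589, -1.0613).
Round to (1.1589, -1.0613) and repeat: F = (0.634482, -1.643033), J = [[12.555362, 3.681702], [-1.682227, -11.220743]].
Δ = (-0.0079, -0.1452), so (x, y)₂ = (1.1510, -1.2065).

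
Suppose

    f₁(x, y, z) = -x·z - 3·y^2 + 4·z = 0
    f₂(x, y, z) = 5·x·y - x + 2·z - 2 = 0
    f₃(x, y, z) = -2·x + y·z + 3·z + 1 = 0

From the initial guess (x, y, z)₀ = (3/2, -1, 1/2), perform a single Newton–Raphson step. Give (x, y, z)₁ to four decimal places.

(0.2359, -0.4366, -0.4049)

At (3/2, -1, 1/2): F = (-1.7500, -10.0000, -1.0000).
Jacobian J = [[-z, -6·y, -x + 4], [5·y - 1, 5·x, 2], [-2, z, y + 3]].
At the point, J = [[-0.5000, 6.0000, 2.5000], [-6.0000, 7.5000, 2.0000], [-2.0000, 0.5000, 2.0000]] (det J = 71.0000).
Solving J·Δ = −F gives Δ = (-1.2641, 0.5634, -0.9049).
Then the next iterate is (x, y, z)₁ = (0.2359, -0.4366, -0.4049).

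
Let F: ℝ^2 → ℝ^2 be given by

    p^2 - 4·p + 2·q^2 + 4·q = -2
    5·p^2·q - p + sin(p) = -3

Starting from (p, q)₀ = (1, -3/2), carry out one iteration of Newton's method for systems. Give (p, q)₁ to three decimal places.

At (1, -3/2): F = (-2.500, -4.65853).
Jacobian J = [[2·p - 4, 4·q + 4], [10·p·q + cos(p) - 1, 5·p^2]].
At the point, J = [[-2.000, -2.000], [-15.45970, 5.000]] (det J = -40.91940).
Solving J·Δ = −F gives Δ = (-0.533, -0.717).
Then the next iterate is (p, q)₁ = (0.467, -2.217).

(0.467, -2.217)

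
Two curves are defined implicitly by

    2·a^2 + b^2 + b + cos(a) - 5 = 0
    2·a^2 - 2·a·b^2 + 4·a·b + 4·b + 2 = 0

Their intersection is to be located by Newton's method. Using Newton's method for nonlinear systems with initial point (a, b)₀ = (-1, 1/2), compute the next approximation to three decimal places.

(-10.430, -13.537)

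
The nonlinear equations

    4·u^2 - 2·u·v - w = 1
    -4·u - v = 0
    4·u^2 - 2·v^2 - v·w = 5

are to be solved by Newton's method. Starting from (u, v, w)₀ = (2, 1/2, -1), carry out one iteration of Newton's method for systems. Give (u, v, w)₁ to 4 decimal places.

(3.0000, -12.0000, 78.0000)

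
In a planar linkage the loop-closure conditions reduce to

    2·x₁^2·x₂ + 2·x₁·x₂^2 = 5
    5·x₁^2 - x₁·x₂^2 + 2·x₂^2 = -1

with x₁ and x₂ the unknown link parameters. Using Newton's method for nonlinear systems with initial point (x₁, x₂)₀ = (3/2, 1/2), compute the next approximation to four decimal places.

At (3/2, 1/2): F = (-2.0000, 12.3750).
Jacobian J = [[4·x₁·x₂ + 2·x₂^2, 2·x₁^2 + 4·x₁·x₂], [10·x₁ - x₂^2, -2·x₁·x₂ + 4·x₂]].
At the point, J = [[3.5000, 7.5000], [14.7500, 0.5000]] (det J = -108.8750).
Solving J·Δ = −F gives Δ = (-0.8617, 0.6688).
Then the next iterate is (x₁, x₂)₁ = (0.6383, 1.1688).

(0.6383, 1.1688)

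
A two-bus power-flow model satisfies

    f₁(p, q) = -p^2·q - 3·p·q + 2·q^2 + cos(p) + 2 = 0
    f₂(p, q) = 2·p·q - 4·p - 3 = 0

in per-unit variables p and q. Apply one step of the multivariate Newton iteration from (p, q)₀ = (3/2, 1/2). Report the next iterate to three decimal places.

(0.051, 1.551)

At (3/2, 1/2): F = (-0.80426, -7.500).
Jacobian J = [[-2·p·q - 3·q - sin(p), -p^2 - 3·p + 4·q], [2·q - 4, 2·p]].
At the point, J = [[-3.99749, -4.750], [-3.000, 3.000]] (det J = -26.24248).
Solving J·Δ = −F gives Δ = (-1.449, 1.051).
Then the next iterate is (p, q)₁ = (0.051, 1.551).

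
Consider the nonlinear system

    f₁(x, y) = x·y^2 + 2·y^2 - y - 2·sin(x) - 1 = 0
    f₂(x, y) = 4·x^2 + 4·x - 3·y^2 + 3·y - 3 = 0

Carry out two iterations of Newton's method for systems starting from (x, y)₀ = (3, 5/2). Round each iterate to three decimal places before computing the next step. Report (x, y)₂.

(0.844, 1.444)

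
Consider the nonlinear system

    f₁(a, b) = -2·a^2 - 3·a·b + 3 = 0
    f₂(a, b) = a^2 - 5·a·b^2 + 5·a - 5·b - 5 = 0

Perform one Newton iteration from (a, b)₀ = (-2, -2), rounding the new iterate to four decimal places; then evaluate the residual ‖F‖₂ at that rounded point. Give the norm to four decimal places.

At (-2, -2): F = (-17.0000, 39.0000).
Jacobian J = [[-4·a - 3·b, -3·a], [2·a - 5·b^2 + 5, -10·a·b - 5]].
At the point, J = [[14.0000, 6.0000], [-19.0000, -45.0000]] (det J = -516.0000).
Solving J·Δ = −F gives Δ = (1.0291, 0.4322).
Then the next iterate is (a, b)₁ = (-0.9709, -1.5678).
Re-evaluating at (-0.9709, -1.5678): F = (-3.451825, 10.859492), so ‖F‖₂ = 11.3949.

11.3949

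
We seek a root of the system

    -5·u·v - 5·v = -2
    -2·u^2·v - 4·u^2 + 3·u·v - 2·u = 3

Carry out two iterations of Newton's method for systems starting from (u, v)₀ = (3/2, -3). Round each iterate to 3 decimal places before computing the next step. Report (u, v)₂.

(-1.456, -1.102)

At (3/2, -3): F = (39.500, -15.000).
Jacobian J = [[-5·v, -5·u - 5], [-4·u·v - 8·u + 3·v - 2, -2·u^2 + 3·u]].
At the point, J = [[15.000, -12.500], [-5.000, 0.000]] (det J = -62.500).
Solving J·Δ = −F gives Δ = (-3.000, -0.440).
Then the next iterate is (u, v)₁ = (-1.500, -3.440).
Round to (-1.500, -3.440) and repeat: F = (-6.600, 21.960), J = [[17.200, 2.500], [-20.960, -9.000]].
Δ = (0.044, 2.338), so (u, v)₂ = (-1.456, -1.102).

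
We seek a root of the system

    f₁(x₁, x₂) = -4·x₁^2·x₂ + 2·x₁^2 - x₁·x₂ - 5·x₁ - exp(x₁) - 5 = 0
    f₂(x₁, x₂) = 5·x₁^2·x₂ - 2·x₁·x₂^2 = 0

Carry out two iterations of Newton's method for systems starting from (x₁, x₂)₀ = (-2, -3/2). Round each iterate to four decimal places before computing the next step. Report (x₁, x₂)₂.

(-0.9287, 0.0903)

At (-2, -3/2): F = (33.864665, -21.0000).
Jacobian J = [[-8·x₁·x₂ + 4·x₁ - x₂ - exp(x₁) - 5, -4·x₁^2 - x₁], [10·x₁·x₂ - 2·x₂^2, 5·x₁^2 - 4·x₁·x₂]].
At the point, J = [[-35.635335, -14.0000], [25.5000, 8.0000]] (det J = 71.917318).
Solving J·Δ = −F gives Δ = (0.3210, 1.6019).
Then the next iterate is (x₁, x₂)₁ = (-1.6790, 0.1019).
Round to (-1.6790, 0.1019) and repeat: F = (7.868571, 1.471170), J = [[-10.635740, -9.597164], [-1.731668, 14.779565]].
Δ = (0.7503, -0.0116), so (x₁, x₂)₂ = (-0.9287, 0.0903).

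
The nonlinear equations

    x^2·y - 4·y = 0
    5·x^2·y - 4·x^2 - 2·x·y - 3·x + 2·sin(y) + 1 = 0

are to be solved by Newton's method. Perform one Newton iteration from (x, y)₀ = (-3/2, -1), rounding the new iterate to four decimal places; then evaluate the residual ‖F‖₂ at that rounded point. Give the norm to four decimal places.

0.8514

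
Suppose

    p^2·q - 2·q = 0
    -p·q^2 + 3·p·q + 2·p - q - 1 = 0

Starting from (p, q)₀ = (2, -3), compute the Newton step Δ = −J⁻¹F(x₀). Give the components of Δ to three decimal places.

(-0.244, 1.535)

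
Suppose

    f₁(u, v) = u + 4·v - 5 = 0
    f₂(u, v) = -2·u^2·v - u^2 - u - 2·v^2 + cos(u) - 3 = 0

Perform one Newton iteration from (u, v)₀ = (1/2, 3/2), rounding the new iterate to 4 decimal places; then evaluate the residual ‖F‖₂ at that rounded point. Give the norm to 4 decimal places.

At (1/2, 3/2): F = (1.5000, -8.122417).
Jacobian J = [[1, 4], [-4·u·v - 2·u - sin(u) - 1, -2·u^2 - 4·v]].
At the point, J = [[1.0000, 4.0000], [-5.479426, -6.5000]] (det J = 15.417702).
Solving J·Δ = −F gives Δ = (-1.4749, -0.0063).
Then the next iterate is (u, v)₁ = (-0.9749, 1.4937).
Re-evaluating at (-0.9749, 1.4937): F = (-0.0001, -9.715873), so ‖F‖₂ = 9.7159.

9.7159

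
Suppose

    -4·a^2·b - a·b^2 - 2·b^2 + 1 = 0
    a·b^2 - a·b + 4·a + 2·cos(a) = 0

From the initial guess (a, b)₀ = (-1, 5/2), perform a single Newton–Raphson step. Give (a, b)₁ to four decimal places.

At (-1, 5/2): F = (-15.2500, -6.669395).
Jacobian J = [[-8·a·b - b^2, -4·a^2 - 2·a·b - 4·b], [b^2 - b - 2·sin(a) + 4, 2·a·b - a]].
At the point, J = [[13.7500, -9.0000], [9.432942, -4.0000]] (det J = 29.896478).
Solving J·Δ = −F gives Δ = (-0.0326, -1.7443).
Then the next iterate is (a, b)₁ = (-1.0326, 0.7557).

(-1.0326, 0.7557)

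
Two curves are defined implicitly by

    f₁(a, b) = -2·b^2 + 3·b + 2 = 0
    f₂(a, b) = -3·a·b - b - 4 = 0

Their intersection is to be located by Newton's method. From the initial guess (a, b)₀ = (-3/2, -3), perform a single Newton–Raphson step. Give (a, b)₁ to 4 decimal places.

At (-3/2, -3): F = (-25.0000, -14.5000).
Jacobian J = [[0, -4·b + 3], [-3·b, -3·a - 1]].
At the point, J = [[0.0000, 15.0000], [9.0000, 3.5000]] (det J = -135.0000).
Solving J·Δ = −F gives Δ = (0.9630, 1.6667).
Then the next iterate is (a, b)₁ = (-0.5370, -1.3333).

(-0.5370, -1.3333)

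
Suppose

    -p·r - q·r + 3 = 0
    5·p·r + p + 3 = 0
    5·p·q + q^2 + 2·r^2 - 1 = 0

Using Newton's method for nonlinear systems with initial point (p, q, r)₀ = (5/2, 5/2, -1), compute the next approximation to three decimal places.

At (5/2, 5/2, -1): F = (8.000, -7.000, 38.500).
Jacobian J = [[-r, -r, -p - q], [5·r + 1, 0, 5·p], [5·q, 5·p + 2·q, 4·r]].
At the point, J = [[1.000, 1.000, -5.000], [-4.000, 0.000, 12.500], [12.500, 17.500, -4.000]] (det J = 271.500).
Solving J·Δ = −F gives Δ = (2.520, -3.688, 1.366).
Then the next iterate is (p, q, r)₁ = (5.020, -1.188, 0.366).

(5.020, -1.188, 0.366)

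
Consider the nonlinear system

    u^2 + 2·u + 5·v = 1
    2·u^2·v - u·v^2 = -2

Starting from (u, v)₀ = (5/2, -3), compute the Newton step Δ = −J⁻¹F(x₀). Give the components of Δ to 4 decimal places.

At (5/2, -3): F = (-4.7500, -58.0000).
Jacobian J = [[2·u + 2, 5], [4·u·v - v^2, 2·u^2 - 2·u·v]].
At the point, J = [[7.0000, 5.0000], [-39.0000, 27.5000]] (det J = 387.5000).
Solving J·Δ = −F gives Δ = (-0.4113, 1.5258).

(-0.4113, 1.5258)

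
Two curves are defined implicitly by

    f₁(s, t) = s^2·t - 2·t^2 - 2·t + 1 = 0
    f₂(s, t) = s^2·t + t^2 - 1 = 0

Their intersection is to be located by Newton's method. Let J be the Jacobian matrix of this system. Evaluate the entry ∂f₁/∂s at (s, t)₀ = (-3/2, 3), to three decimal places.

-9.000

∂f₁/∂s = 2·s·t.
At (-3/2, 3) this is -9.000.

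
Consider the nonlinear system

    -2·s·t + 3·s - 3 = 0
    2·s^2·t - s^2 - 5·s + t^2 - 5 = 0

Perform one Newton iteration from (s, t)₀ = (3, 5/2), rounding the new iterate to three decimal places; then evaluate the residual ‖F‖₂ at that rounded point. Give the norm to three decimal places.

20.726

At (3, 5/2): F = (-9.000, 22.250).
Jacobian J = [[-2·t + 3, -2·s], [4·s·t - 2·s - 5, 2·s^2 + 2·t]].
At the point, J = [[-2.000, -6.000], [19.000, 23.000]] (det J = 68.000).
Solving J·Δ = −F gives Δ = (1.081, -1.860).
Then the next iterate is (s, t)₁ = (4.081, 0.640).
Re-evaluating at (4.081, 0.640): F = (4.01932, -20.33212), so ‖F‖₂ = 20.726.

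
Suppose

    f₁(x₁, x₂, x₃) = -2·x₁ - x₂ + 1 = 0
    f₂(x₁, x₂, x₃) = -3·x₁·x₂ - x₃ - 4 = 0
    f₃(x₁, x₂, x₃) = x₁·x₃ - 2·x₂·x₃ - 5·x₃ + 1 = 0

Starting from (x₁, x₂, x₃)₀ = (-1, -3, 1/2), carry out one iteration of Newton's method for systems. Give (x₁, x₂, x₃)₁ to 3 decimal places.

At (-1, -3, 1/2): F = (6.000, -13.500, 1.000).
Jacobian J = [[-2, -1, 0], [-3·x₂, -3·x₁, -1], [x₃, -2·x₃, x₁ - 2·x₂ - 5]].
At the point, J = [[-2.000, -1.000, 0.000], [9.000, 3.000, -1.000], [0.500, -1.000, 0.000]] (det J = 2.500).
Solving J·Δ = −F gives Δ = (2.000, 2.000, 10.500).
Then the next iterate is (x₁, x₂, x₃)₁ = (1.000, -1.000, 11.000).

(1.000, -1.000, 11.000)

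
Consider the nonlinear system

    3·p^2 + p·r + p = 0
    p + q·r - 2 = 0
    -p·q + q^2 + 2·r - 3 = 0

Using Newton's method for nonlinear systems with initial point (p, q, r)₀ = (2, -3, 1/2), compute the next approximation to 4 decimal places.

At (2, -3, 1/2): F = (15.0000, -1.5000, 13.0000).
Jacobian J = [[6·p + r + 1, 0, p], [1, r, q], [-q, -p + 2·q, 2]].
At the point, J = [[13.5000, 0.0000, 2.0000], [1.0000, 0.5000, -3.0000], [3.0000, -8.0000, 2.0000]] (det J = -329.5000).
Solving J·Δ = −F gives Δ = (-1.0137, 1.0804, -0.6578).
Then the next iterate is (p, q, r)₁ = (0.9863, -1.9196, -0.1578).

(0.9863, -1.9196, -0.1578)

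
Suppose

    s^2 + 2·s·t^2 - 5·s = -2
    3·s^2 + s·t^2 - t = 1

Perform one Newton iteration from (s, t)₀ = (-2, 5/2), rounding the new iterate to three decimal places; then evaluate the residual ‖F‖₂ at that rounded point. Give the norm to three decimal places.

1.335

At (-2, 5/2): F = (-9.000, -4.000).
Jacobian J = [[2·s + 2·t^2 - 5, 4·s·t], [6·s + t^2, 2·s·t - 1]].
At the point, J = [[3.500, -20.000], [-5.750, -11.000]] (det J = -153.500).
Solving J·Δ = −F gives Δ = (0.124, -0.428).
Then the next iterate is (s, t)₁ = (-1.876, 2.072).
Re-evaluating at (-1.876, 2.072): F = (-1.20865, -0.56789), so ‖F‖₂ = 1.335.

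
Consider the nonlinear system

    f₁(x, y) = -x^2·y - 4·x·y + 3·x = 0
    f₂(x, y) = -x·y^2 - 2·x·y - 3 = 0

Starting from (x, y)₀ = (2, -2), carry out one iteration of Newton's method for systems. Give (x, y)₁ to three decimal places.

At (2, -2): F = (30.000, -3.000).
Jacobian J = [[-2·x·y - 4·y + 3, -x^2 - 4·x], [-y^2 - 2·y, -2·x·y - 2·x]].
At the point, J = [[19.000, -12.000], [0.000, 4.000]] (det J = 76.000).
Solving J·Δ = −F gives Δ = (-1.105, 0.750).
Then the next iterate is (x, y)₁ = (0.895, -1.250).

(0.895, -1.250)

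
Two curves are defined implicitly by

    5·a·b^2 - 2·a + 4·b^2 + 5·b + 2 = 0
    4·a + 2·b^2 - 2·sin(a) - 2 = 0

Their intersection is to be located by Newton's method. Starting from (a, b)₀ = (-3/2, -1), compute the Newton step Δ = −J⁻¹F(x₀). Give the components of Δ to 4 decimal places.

At (-3/2, -1): F = (-3.5000, -4.005010).
Jacobian J = [[5·b^2 - 2, 10·a·b + 8·b + 5], [-2·cos(a) + 4, 4·b]].
At the point, J = [[3.0000, 12.0000], [3.858526, -4.0000]] (det J = -58.302307).
Solving J·Δ = −F gives Δ = (1.0645, 0.0256).

(1.0645, 0.0256)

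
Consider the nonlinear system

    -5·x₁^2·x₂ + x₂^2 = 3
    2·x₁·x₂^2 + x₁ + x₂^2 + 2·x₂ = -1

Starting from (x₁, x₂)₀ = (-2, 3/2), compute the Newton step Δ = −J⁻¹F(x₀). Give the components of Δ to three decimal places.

At (-2, 3/2): F = (-30.750, -4.750).
Jacobian J = [[-10·x₁·x₂, -5·x₁^2 + 2·x₂], [2·x₂^2 + 1, 4·x₁·x₂ + 2·x₂ + 2]].
At the point, J = [[30.000, -17.000], [5.500, -7.000]] (det J = -116.500).
Solving J·Δ = −F gives Δ = (1.155, 0.229).

(1.155, 0.229)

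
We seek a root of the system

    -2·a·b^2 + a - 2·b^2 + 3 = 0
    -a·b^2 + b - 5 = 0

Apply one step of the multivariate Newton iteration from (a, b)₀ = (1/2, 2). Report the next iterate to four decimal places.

(-0.7561, 2.0244)

At (1/2, 2): F = (-8.5000, -5.0000).
Jacobian J = [[-2·b^2 + 1, -4·a·b - 4·b], [-b^2, -2·a·b + 1]].
At the point, J = [[-7.0000, -12.0000], [-4.0000, -1.0000]] (det J = -41.0000).
Solving J·Δ = −F gives Δ = (-1.2561, 0.0244).
Then the next iterate is (a, b)₁ = (-0.7561, 2.0244).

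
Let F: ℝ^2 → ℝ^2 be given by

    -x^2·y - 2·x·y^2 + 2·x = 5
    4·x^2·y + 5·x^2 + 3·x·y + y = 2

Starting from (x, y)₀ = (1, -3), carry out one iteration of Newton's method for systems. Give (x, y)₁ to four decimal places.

(0.4971, -1.8208)

At (1, -3): F = (-18.0000, -21.0000).
Jacobian J = [[-2·x·y - 2·y^2 + 2, -x^2 - 4·x·y], [8·x·y + 10·x + 3·y, 4·x^2 + 3·x + 1]].
At the point, J = [[-10.0000, 11.0000], [-23.0000, 8.0000]] (det J = 173.0000).
Solving J·Δ = −F gives Δ = (-0.5029, 1.1792).
Then the next iterate is (x, y)₁ = (0.4971, -1.8208).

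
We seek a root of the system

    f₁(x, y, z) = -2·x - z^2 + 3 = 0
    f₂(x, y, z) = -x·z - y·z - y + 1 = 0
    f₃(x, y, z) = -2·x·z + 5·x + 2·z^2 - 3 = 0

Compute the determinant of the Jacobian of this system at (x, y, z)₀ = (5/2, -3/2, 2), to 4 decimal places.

6.0000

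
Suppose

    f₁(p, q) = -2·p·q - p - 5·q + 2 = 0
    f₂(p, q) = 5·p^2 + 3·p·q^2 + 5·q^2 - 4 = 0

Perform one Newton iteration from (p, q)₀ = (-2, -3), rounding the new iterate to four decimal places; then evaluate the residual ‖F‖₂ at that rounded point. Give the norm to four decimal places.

17.1066

At (-2, -3): F = (7.0000, 7.0000).
Jacobian J = [[-2·q - 1, -2·p - 5], [10·p + 3·q^2, 6·p·q + 10·q]].
At the point, J = [[5.0000, -1.0000], [7.0000, 6.0000]] (det J = 37.0000).
Solving J·Δ = −F gives Δ = (-1.3243, 0.3784).
Then the next iterate is (p, q)₁ = (-3.3243, -2.6216).
Re-evaluating at (-3.3243, -2.6216): F = (1.002330, 17.077172), so ‖F‖₂ = 17.1066.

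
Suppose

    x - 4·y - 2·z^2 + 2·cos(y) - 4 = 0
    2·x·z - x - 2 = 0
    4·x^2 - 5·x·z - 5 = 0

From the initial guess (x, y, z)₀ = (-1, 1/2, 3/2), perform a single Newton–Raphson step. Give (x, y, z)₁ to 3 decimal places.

At (-1, 1/2, 3/2): F = (-9.74483, -4.000, 6.500).
Jacobian J = [[1, -2·sin(y) - 4, -4·z], [2·z - 1, 0, 2·x], [8·x - 5·z, 0, -5·x]].
At the point, J = [[1.000, -4.95885, -6.000], [2.000, 0.000, -2.000], [-15.500, 0.000, 5.000]] (det J = -104.13587).
Solving J·Δ = −F gives Δ = (-0.333, 0.791, -2.333).
Then the next iterate is (x, y, z)₁ = (-1.333, 1.291, -0.833).

(-1.333, 1.291, -0.833)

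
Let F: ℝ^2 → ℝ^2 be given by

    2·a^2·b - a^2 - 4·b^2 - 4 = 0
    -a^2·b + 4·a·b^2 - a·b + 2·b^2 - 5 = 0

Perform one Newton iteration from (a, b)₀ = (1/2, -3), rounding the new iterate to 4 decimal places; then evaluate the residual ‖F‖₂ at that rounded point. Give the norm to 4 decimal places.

12.6439

At (1/2, -3): F = (-41.7500, 33.2500).
Jacobian J = [[4·a·b - 2·a, 2·a^2 - 8·b], [-2·a·b + 4·b^2 - b, -a^2 + 8·a·b - a + 4·b]].
At the point, J = [[-7.0000, 24.5000], [42.0000, -24.7500]] (det J = -855.7500).
Solving J·Δ = −F gives Δ = (0.2556, 1.7771).
Then the next iterate is (a, b)₁ = (0.7556, -1.2229).
Re-evaluating at (0.7556, -1.2229): F = (-11.949253, 4.133136), so ‖F‖₂ = 12.6439.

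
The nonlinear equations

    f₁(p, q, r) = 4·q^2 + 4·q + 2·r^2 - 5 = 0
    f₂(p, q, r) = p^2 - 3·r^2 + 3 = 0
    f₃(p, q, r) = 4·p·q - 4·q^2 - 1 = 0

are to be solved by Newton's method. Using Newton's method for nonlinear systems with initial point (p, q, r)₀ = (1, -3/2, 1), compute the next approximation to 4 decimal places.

(-3.4000, -2.1500, -0.3000)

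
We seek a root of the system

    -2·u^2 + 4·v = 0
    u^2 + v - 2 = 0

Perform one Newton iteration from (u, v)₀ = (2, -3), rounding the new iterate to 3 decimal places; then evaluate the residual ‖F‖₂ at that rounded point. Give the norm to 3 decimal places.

0.991

At (2, -3): F = (-20.000, -1.000).
Jacobian J = [[-4·u, 4], [2·u, 1]].
At the point, J = [[-8.000, 4.000], [4.000, 1.000]] (det J = -24.000).
Solving J·Δ = −F gives Δ = (-0.667, 3.667).
Then the next iterate is (u, v)₁ = (1.333, 0.667).
Re-evaluating at (1.333, 0.667): F = (-0.88578, 0.44389), so ‖F‖₂ = 0.991.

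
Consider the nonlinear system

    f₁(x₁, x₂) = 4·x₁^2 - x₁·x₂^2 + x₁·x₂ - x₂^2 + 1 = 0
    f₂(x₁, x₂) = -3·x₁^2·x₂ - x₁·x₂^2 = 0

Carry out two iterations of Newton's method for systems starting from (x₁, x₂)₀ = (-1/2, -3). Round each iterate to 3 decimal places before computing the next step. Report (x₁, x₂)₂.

(-0.229, -1.287)

At (-1/2, -3): F = (-1.000, 6.750).
Jacobian J = [[8·x₁ - x₂^2 + x₂, -2·x₁·x₂ + x₁ - 2·x₂], [-6·x₁·x₂ - x₂^2, -3·x₁^2 - 2·x₁·x₂]].
At the point, J = [[-16.000, 2.500], [-18.000, -3.750]] (det J = 105.000).
Solving J·Δ = −F gives Δ = (0.125, 1.200).
Then the next iterate is (x₁, x₂)₁ = (-0.375, -1.800).
Round to (-0.375, -1.800) and repeat: F = (0.21250, 1.97438), J = [[-8.040, 1.875], [-7.290, -1.77188]].
Δ = (0.146, 0.513), so (x₁, x₂)₂ = (-0.229, -1.287).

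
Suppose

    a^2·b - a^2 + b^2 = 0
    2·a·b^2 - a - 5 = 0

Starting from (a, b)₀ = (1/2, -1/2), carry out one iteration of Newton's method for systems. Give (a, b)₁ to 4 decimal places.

(3.8889, -7.4444)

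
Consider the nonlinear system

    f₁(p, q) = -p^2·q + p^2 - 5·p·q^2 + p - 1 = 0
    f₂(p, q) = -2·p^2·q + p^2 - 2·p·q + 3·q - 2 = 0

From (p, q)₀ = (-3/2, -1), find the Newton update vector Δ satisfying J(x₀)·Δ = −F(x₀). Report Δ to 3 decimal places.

(-0.054, 0.582)

At (-3/2, -1): F = (9.500, -1.250).
Jacobian J = [[-2·p·q + 2·p - 5·q^2 + 1, -p^2 - 10·p·q], [-4·p·q + 2·p - 2·q, -2·p^2 - 2·p + 3]].
At the point, J = [[-10.000, -17.250], [-7.000, 1.500]] (det J = -135.750).
Solving J·Δ = −F gives Δ = (-0.054, 0.582).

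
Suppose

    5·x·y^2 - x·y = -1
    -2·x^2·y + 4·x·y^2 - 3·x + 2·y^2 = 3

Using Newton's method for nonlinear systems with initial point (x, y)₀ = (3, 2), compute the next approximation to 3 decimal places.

At (3, 2): F = (55.000, 8.000).
Jacobian J = [[5·y^2 - y, 10·x·y - x], [-4·x·y + 4·y^2 - 3, -2·x^2 + 8·x·y + 4·y]].
At the point, J = [[18.000, 57.000], [-11.000, 38.000]] (det J = 1311.000).
Solving J·Δ = −F gives Δ = (-1.246, -0.571).
Then the next iterate is (x, y)₁ = (1.754, 1.429).

(1.754, 1.429)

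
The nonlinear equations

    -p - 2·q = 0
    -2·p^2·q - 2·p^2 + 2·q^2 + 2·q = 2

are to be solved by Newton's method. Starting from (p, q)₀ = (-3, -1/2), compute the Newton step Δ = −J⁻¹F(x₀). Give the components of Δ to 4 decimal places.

At (-3, -1/2): F = (4.0000, -11.5000).
Jacobian J = [[-1, -2], [-4·p·q - 4·p, -2·p^2 + 4·q + 2]].
At the point, J = [[-1.0000, -2.0000], [6.0000, -18.0000]] (det J = 30.0000).
Solving J·Δ = −F gives Δ = (3.1667, 0.4167).

(3.1667, 0.4167)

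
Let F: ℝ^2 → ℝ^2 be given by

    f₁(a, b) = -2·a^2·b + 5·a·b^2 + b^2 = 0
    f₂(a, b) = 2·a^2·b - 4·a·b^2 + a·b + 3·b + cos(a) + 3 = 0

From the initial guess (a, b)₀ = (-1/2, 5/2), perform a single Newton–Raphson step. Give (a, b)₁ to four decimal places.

At (-1/2, 5/2): F = (-10.6250, 23.877583).
Jacobian J = [[-4·a·b + 5·b^2, -2·a^2 + 10·a·b + 2·b], [4·a·b - 4·b^2 + b - sin(a), 2·a^2 - 8·a·b + a + 3]].
At the point, J = [[36.2500, -8.0000], [-27.020574, 13.0000]] (det J = 255.085404).
Solving J·Δ = −F gives Δ = (-0.2074, -2.2677).
Then the next iterate is (a, b)₁ = (-0.7074, 0.2323).

(-0.7074, 0.2323)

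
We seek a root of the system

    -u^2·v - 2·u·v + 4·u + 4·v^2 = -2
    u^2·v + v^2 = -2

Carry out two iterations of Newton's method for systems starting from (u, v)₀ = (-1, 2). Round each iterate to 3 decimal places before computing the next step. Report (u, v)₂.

At (-1, 2): F = (16.000, 8.000).
Jacobian J = [[-2·u·v - 2·v + 4, -u^2 - 2·u + 8·v], [2·u·v, u^2 + 2·v]].
At the point, J = [[4.000, 17.000], [-4.000, 5.000]] (det J = 88.000).
Solving J·Δ = −F gives Δ = (0.636, -1.091).
Then the next iterate is (u, v)₁ = (-0.364, 0.909).
Round to (-0.364, 0.909) and repeat: F = (4.39044, 2.94672), J = [[2.84375, 7.86750], [-0.66175, 1.95050]].
Δ = (1.360, -1.049), so (u, v)₂ = (0.996, -0.140).

(0.996, -0.140)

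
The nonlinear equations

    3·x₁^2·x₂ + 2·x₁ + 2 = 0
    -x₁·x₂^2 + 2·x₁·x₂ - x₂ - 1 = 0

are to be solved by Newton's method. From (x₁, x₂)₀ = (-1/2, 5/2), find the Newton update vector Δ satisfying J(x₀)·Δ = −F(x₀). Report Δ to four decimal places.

(1.9828, 10.7069)

At (-1/2, 5/2): F = (2.8750, -2.8750).
Jacobian J = [[6·x₁·x₂ + 2, 3·x₁^2], [-x₂^2 + 2·x₂, -2·x₁·x₂ + 2·x₁ - 1]].
At the point, J = [[-5.5000, 0.7500], [-1.2500, 0.5000]] (det J = -1.8125).
Solving J·Δ = −F gives Δ = (1.9828, 10.7069).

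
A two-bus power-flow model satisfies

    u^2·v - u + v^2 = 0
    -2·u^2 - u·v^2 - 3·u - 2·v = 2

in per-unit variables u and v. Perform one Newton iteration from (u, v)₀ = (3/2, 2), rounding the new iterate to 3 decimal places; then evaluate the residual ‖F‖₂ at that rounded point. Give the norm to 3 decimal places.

7.325

At (3/2, 2): F = (7.000, -21.000).
Jacobian J = [[2·u·v - 1, u^2 + 2·v], [-4·u - v^2 - 3, -2·u·v - 2]].
At the point, J = [[5.000, 6.250], [-13.000, -8.000]] (det J = 41.250).
Solving J·Δ = −F gives Δ = (-1.824, 0.339).
Then the next iterate is (u, v)₁ = (-0.324, 2.339).
Re-evaluating at (-0.324, 2.339): F = (6.04046, -4.14337), so ‖F‖₂ = 7.325.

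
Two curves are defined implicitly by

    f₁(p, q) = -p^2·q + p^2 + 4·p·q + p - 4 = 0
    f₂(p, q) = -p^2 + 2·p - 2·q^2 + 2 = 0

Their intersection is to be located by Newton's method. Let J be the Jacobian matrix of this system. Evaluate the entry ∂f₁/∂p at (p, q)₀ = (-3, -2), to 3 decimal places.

-25.000

∂f₁/∂p = -2·p·q + 2·p + 4·q + 1.
At (-3, -2) this is -25.000.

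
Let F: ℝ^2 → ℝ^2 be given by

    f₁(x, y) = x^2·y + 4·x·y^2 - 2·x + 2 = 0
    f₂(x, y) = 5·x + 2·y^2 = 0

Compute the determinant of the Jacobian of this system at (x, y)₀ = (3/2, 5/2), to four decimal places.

J = [[2·x·y + 4·y^2 - 2, x^2 + 8·x·y], [5, 4·y]].
At the point, J = [[30.5000, 32.2500], [5.0000, 10.0000]].
det J = 143.7500.

143.7500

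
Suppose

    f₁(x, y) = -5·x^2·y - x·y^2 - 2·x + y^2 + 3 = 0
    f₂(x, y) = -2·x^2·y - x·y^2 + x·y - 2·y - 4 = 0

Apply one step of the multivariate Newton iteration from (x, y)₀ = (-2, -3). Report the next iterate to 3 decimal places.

At (-2, -3): F = (94.000, 50.000).
Jacobian J = [[-10·x·y - y^2 - 2, -5·x^2 - 2·x·y + 2·y], [-4·x·y - y^2 + y, -2·x^2 - 2·x·y + x - 2]].
At the point, J = [[-71.000, -38.000], [-36.000, -24.000]] (det J = 336.000).
Solving J·Δ = −F gives Δ = (1.060, 0.494).
Then the next iterate is (x, y)₁ = (-0.940, -2.506).

(-0.940, -2.506)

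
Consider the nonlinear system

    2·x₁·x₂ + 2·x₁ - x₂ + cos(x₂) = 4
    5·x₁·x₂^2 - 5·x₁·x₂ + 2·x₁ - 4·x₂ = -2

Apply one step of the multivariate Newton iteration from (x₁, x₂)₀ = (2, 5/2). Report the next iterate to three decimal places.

(1.205, 2.028)

At (2, 5/2): F = (6.69886, 33.500).
Jacobian J = [[2·x₂ + 2, 2·x₁ - sin(x₂) - 1], [5·x₂^2 - 5·x₂ + 2, 10·x₁·x₂ - 5·x₁ - 4]].
At the point, J = [[7.000, 2.40153], [20.750, 36.000]] (det J = 202.16830).
Solving J·Δ = −F gives Δ = (-0.795, -0.472).
Then the next iterate is (x₁, x₂)₁ = (1.205, 2.028).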